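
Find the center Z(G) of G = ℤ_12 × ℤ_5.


Z(G) = {g ∈ G | gx = xg for all x ∈ G}
Direct product of abelian groups is abelian, so Z(G) = G

Z(ℤ_12 × ℤ_5) = ℤ_12 × ℤ_5


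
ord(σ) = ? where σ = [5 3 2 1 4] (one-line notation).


Cycle decomposition: (1 5 4) (2 3)
Cycle lengths: 3, 2
Order = lcm(3, 2) = 6

ord(σ) = 6


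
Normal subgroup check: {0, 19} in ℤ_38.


H = {0, 19} in ℤ_38
ℤ_38 is abelian; every subgroup of an abelian group is normal

Yes, normal subgroup


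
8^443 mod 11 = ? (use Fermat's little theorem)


Fermat's little theorem: if p is prime and gcd(a,p)=1, then a^(p-1) ≡ 1 (mod p)
p = 11 is prime, gcd(8,11) = 1
Reduce exponent: 443 mod 10 = 3
So 8^443 ≡ 8^3 (mod 11)
8^3 mod 11 = 6

8^443 ≡ 6 (mod 11)


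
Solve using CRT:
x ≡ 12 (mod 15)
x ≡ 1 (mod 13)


m₁ = 15, m₂ = 13, gcd = 1, so CRT applies. M = m₁·m₂ = 195
Let M₁ = M/m₁ = 13, M₂ = M/m₂ = 15
Find y₁ ≡ M₁⁻¹ (mod m₁): 13⁻¹ ≡ 7 (mod 15)
Find y₂ ≡ M₂⁻¹ (mod m₂): 15⁻¹ ≡ 7 (mod 13)
x = a₁·M₁·y₁ + a₂·M₂·y₂ = 12·13·7 + 1·15·7 = 1197
Reduce mod 195: x ≡ 27
Check: 27 mod 15 = 12 ✓, 27 mod 13 = 1 ✓

x ≡ 27 (mod 195)


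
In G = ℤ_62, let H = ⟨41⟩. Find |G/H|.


|⟨41⟩| = n / gcd(41, 62) = 62 / 1 = 62
H is normal (ℤ_62 is abelian).
|G/H| = |G| / |H| = 62 / 62 = 1

|G/H| = 1


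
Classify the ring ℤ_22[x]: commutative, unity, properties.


ℤ_22 has zero divisors (2·11 ≡ 0), and these lift to constant zero divisors in ℤ_22[x]; so not an integral domain
Commutative: Yes
Integral domain: No
Has unity: Yes

ℤ_22[x]: Commutative=Yes, Unity=Yes


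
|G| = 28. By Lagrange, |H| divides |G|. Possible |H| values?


Lagrange's theorem: |H| divides |G|
|G| = 28
Divisors of 28: 1, 2, 4, 7, 14, 28

Possible subgroup orders: {1, 2, 4, 7, 14, 28}


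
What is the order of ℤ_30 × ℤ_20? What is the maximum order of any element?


|ℤ_30 × ℤ_20| = 30 × 20 = 600
Max element order = lcm(30,20) = 60
Cyclic? No (gcd=10)

|ℤ_30×ℤ_20| = 600, max element order = 60


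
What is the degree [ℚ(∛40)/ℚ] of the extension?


∛40 has minimal polynomial x³ - 40 (irreducible over ℚ since 40 is not a perfect cube)

[ℚ(∛40)/ℚ] = 3


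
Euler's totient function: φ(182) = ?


Factor n: 182 = 2 × 7 × 13
φ(n) = n · ∏(1 - 1/p) over distinct primes p | n
φ(182) = 182 · (1 - 1/2) · (1 - 1/7) · (1 - 1/13) = 72

φ(182) = 72


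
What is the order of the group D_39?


|D_n| = 2n (n rotations and n reflections)
|D_39| = 2×39 = 78

|D_39| = 78


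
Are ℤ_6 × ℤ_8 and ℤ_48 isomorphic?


Comparing ℤ_6 × ℤ_8 and ℤ_48:
gcd(6,8) = 2 ≠ 1. Max element order in ℤ_6×ℤ_8 is lcm(6,8) = 24 < 48, so it has no element of order 48

No, ℤ_6 × ℤ_8 ≇ ℤ_48


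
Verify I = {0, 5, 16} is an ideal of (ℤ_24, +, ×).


Check ideal conditions for I = {0, 5, 16} in ℤ_24:
(1) I is an additive subgroup? No
(2) For r ∈ ℤ_24 and a ∈ I: r·a ∈ I? No  [counterexample: r=2, a=5, r·a mod 24 = 10 ∉ I]

No, I is not an ideal of ℤ_24


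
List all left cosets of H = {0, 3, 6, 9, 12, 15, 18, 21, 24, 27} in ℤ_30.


H = {0, 3, 6, 9, 12, 15, 18, 21, 24, 27}, |H| = 10
Number of cosets = |G|/|H| = 30/10 = 3
0 + H = {0, 3, 6, 9, 12, 15, 18, 21, 24, 27}
1 + H = {1, 4, 7, 10, 13, 16, 19, 22, 25, 28}
2 + H = {2, 5, 8, 11, 14, 17, 20, 23, 26, 29}

Cosets: 0+H={0,3,6,9,12,15,18,21,24,27}; 1+H={1,4,7,10,13,16,19,22,25,28}; 2+H={2,5,8,11,14,17,20,23,26,29}


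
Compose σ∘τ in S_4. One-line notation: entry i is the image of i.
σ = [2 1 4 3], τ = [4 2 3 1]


σ∘τ: apply τ first, then σ
1 →τ 4 →σ 3
2 →τ 2 →σ 1
3 →τ 3 →σ 4
4 →τ 1 →σ 2

σ∘τ = [3 1 4 2]


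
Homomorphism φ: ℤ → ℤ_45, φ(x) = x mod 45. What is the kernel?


Kernel = preimage of identity
ker(φ) = {x ∈ ℤ : x ≡ 0 (mod 45)} = 45ℤ = {0, ±45, ±90, ...}

ker(φ) = 45ℤ


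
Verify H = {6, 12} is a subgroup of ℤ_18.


Subgroup test for H = {6, 12} in (ℤ_18, +):
(1) 0 ∈ H? No
(2) Closure: for all a,b ∈ H, (a+b) mod 18 ∈ H? No  [counterexample: 6 + 12 = 0 ∉ H]
(3) Inverses: for all a ∈ H, -a mod 18 ∈ H? Yes

No, H is not a subgroup of ℤ_18


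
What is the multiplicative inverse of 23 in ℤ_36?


Use the extended Euclidean algorithm to write 1 = 23·s + 36·t; then s mod 36 is the inverse.
Euclidean algorithm:
  23 = 0·36 + 23
  36 = 1·23 + 13
  23 = 1·13 + 10
  13 = 1·10 + 3
  10 = 3·3 + 1
  3 = 3·1 + 0
gcd(23,36) = 1
Back-substitution gives: 23·(11) + 36·(-7) = 1
So 23⁻¹ ≡ 11 ≡ 11 (mod 36)
Check: 23 × 11 = 253 ≡ 1 (mod 36) ✓

23⁻¹ ≡ 11 (mod 36)


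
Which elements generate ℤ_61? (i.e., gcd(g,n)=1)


g generates ℤ_n iff gcd(g,n) = 1
Prime factors of 61: 61
Generators are g ∈ {1,...,60} not divisible by any of these primes.
Generators: {1, 2, 3, 4, 5, 6, 7, 8, 9, 10, 11, 12, 13, 14, 15, 16, 17, 18, 19, 20, 21, 22, 23, 24, 25, 26, 27, 28, 29, 30, 31, 32, 33, 34, 35, 36, 37, 38, 39, 40, 41, 42, 43, 44, 45, 46, 47, 48, 49, 50, 51, 52, 53, 54, 55, 56, 57, 58, 59, 60}
Number of generators = φ(61) = 60

Generators of ℤ_61 = {1, 2, 3, 4, 5, 6, 7, 8, 9, 10, 11, 12, 13, 14, 15, 16, 17, 18, 19, 20, 21, 22, 23, 24, 25, 26, 27, 28, 29, 30, 31, 32, 33, 34, 35, 36, 37, 38, 39, 40, 41, 42, 43, 44, 45, 46, 47, 48, 49, 50, 51, 52, 53, 54, 55, 56, 57, 58, 59, 60}


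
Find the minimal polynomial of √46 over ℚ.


√46 satisfies x² - 46 = 0, irreducible over ℚ since 46 is squarefree

Minimal polynomial: x² - 46


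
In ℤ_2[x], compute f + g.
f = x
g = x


Add coefficients mod 2:
x^0: 0 + 0 = 0 (mod 2)
x^1: 1 + 1 = 0 (mod 2)
Result: 0

f + g = 0


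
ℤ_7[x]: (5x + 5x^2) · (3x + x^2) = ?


Expand and collect like terms; reduce coefficients mod 7:
x^0: 0·0 = 0 ≡ 0 (mod 7)
x^1: 0·3 + 5·0 = 0 ≡ 0 (mod 7)
x^2: 0·1 + 5·3 + 5·0 = 15 ≡ 1 (mod 7)
x^3: 5·1 + 5·3 = 20 ≡ 6 (mod 7)
x^4: 5·1 = 5 ≡ 5 (mod 7)
Result: x^2 + 6x^3 + 5x^4

f · g = x^2 + 6x^3 + 5x^4


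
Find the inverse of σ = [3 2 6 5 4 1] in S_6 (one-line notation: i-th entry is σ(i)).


To find σ⁻¹, swap domain and range:
σ(1) = 3 → σ⁻¹(3) = 1
σ(2) = 2 → σ⁻¹(2) = 2
σ(3) = 6 → σ⁻¹(6) = 3
σ(4) = 5 → σ⁻¹(5) = 4
σ(5) = 4 → σ⁻¹(4) = 5
σ(6) = 1 → σ⁻¹(1) = 6

σ⁻¹ = [6 2 1 5 4 3]


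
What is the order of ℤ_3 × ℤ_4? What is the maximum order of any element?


|ℤ_3 × ℤ_4| = 3 × 4 = 12
Max element order = lcm(3,4) = 12
Cyclic? Yes (gcd=1)

|ℤ_3×ℤ_4| = 12, max element order = 12


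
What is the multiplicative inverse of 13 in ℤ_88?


Use the extended Euclidean algorithm to write 1 = 13·s + 88·t; then s mod 88 is the inverse.
Euclidean algorithm:
  13 = 0·88 + 13
  88 = 6·13 + 10
  13 = 1·10 + 3
  10 = 3·3 + 1
  3 = 3·1 + 0
gcd(13,88) = 1
Back-substitution gives: 13·(-27) + 88·(4) = 1
So 13⁻¹ ≡ -27 ≡ 61 (mod 88)
Check: 13 × 61 = 793 ≡ 1 (mod 88) ✓

13⁻¹ ≡ 61 (mod 88)


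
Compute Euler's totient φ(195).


Factor n: 195 = 3 × 5 × 13
φ(n) = n · ∏(1 - 1/p) over distinct primes p | n
φ(195) = 195 · (1 - 1/3) · (1 - 1/5) · (1 - 1/13) = 96

φ(195) = 96


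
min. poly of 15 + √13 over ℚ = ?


Let α = 15 + √13. Then α - 15 = √13, so (α - 15)² = 13, giving α² - 30α + 212 = 0. Degree 2 and α ∉ ℚ, so this is the minimal polynomial.

Minimal polynomial: x² - 30x + 212


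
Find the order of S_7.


|S_n| = n! (number of permutations of n symbols)
|S_7| = 7! = 5040

|S_7| = 5040


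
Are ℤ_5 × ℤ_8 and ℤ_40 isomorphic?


Comparing ℤ_5 × ℤ_8 and ℤ_40:
gcd(5,8) = 1, so ℤ_5 × ℤ_8 ≅ ℤ_40 (CRT)

Yes, ℤ_5 × ℤ_8 ≅ ℤ_40


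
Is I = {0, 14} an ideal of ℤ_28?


Check ideal conditions for I = {0, 14} in ℤ_28:
(1) I is an additive subgroup? Yes
(2) For r ∈ ℤ_28 and a ∈ I: r·a ∈ I? Yes

Yes, I is an ideal of ℤ_28


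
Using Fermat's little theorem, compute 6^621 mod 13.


Fermat's little theorem: if p is prime and gcd(a,p)=1, then a^(p-1) ≡ 1 (mod p)
p = 13 is prime, gcd(6,13) = 1
Reduce exponent: 621 mod 12 = 9
So 6^621 ≡ 6^9 (mod 13)
6^9 mod 13 = 5

6^621 ≡ 5 (mod 13)


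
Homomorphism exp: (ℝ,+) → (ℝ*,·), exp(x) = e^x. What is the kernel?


Kernel = preimage of identity
ker(exp) = {x ∈ ℝ | e^x = 1} = {0}

ker(exp) = {0}


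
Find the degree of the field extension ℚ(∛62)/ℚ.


∛62 has minimal polynomial x³ - 62 (irreducible over ℚ since 62 is not a perfect cube)

[ℚ(∛62)/ℚ] = 3


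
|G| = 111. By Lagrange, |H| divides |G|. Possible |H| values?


Lagrange's theorem: |H| divides |G|
|G| = 111
Divisors of 111: 1, 3, 37, 111

Possible subgroup orders: {1, 3, 37, 111}


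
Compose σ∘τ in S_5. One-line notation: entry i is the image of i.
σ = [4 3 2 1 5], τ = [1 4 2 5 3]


σ∘τ: apply τ first, then σ
1 →τ 1 →σ 4
2 →τ 4 →σ 1
3 →τ 2 →σ 3
4 →τ 5 →σ 5
5 →τ 3 →σ 2

σ∘τ = [4 1 3 5 2]


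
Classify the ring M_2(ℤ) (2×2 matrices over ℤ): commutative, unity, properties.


Matrix multiplication is non-commutative for n ≥ 2; the identity matrix I is the unity; singular matrices give zero divisors, so not an integral domain
Commutative: No
Integral domain: No
Has unity: Yes

M_2(ℤ) (2×2 matrices over ℤ): Commutative=No, Unity=Yes


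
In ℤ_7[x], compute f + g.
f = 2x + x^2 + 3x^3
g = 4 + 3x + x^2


Add coefficients mod 7:
x^0: 0 + 4 = 4 (mod 7)
x^1: 2 + 3 = 5 (mod 7)
x^2: 1 + 1 = 2 (mod 7)
x^3: 3 + 0 = 3 (mod 7)
Result: 4 + 5x + 2x^2 + 3x^3

f + g = 4 + 5x + 2x^2 + 3x^3


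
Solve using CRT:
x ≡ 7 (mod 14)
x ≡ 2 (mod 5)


m₁ = 14, m₂ = 5, gcd = 1, so CRT applies. M = m₁·m₂ = 70
Let M₁ = M/m₁ = 5, M₂ = M/m₂ = 14
Find y₁ ≡ M₁⁻¹ (mod m₁): 5⁻¹ ≡ 3 (mod 14)
Find y₂ ≡ M₂⁻¹ (mod m₂): 14⁻¹ ≡ 4 (mod 5)
x = a₁·M₁·y₁ + a₂·M₂·y₂ = 7·5·3 + 2·14·4 = 217
Reduce mod 70: x ≡ 7
Check: 7 mod 14 = 7 ✓, 7 mod 5 = 2 ✓

x ≡ 7 (mod 70)


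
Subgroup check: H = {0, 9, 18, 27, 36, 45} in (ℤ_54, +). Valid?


Subgroup test for H = {0, 9, 18, 27, 36, 45} in (ℤ_54, +):
(1) 0 ∈ H? Yes
(2) Closure: for all a,b ∈ H, (a+b) mod 54 ∈ H? Yes
(3) Inverses: for all a ∈ H, -a mod 54 ∈ H? Yes

Yes, H is a subgroup of ℤ_54


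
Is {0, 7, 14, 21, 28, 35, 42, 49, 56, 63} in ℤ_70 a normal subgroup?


H = {0, 7, 14, 21, 28, 35, 42, 49, 56, 63} in ℤ_70
ℤ_70 is abelian; every subgroup of an abelian group is normal

Yes, normal subgroup


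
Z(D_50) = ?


Z(G) = {g ∈ G | gx = xg for all x ∈ G}
For even n, Z(D_n) = {e, r^(n/2)}: the 180° rotation r^25 commutes with every reflection and rotation

Z(D_50) = {e, r^25}


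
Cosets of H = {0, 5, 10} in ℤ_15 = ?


H = {0, 5, 10}, |H| = 3
Number of cosets = |G|/|H| = 15/3 = 5
0 + H = {0, 5, 10}
1 + H = {1, 6, 11}
2 + H = {2, 7, 12}
3 + H = {3, 8, 13}
4 + H = {4, 9, 14}

Cosets: 0+H={0,5,10}; 1+H={1,6,11}; 2+H={2,7,12}; 3+H={3,8,13}; 4+H={4,9,14}


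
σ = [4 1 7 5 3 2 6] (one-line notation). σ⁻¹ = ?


To find σ⁻¹, swap domain and range:
σ(1) = 4 → σ⁻¹(4) = 1
σ(2) = 1 → σ⁻¹(1) = 2
σ(3) = 7 → σ⁻¹(7) = 3
σ(4) = 5 → σ⁻¹(5) = 4
σ(5) = 3 → σ⁻¹(3) = 5
σ(6) = 2 → σ⁻¹(2) = 6
σ(7) = 6 → σ⁻¹(6) = 7

σ⁻¹ = [2 6 5 1 4 7 3]


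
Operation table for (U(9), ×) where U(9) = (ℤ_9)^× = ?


Elements: {1, 2, 4, 5, 7, 8}
Operation: multiplication mod 9
Entry (a, b) = (a × b) mod 9

Cayley table:
  | 1 | 2 | 4 | 5 | 7 | 8
1 | 1 | 2 | 4 | 5 | 7 | 8
2 | 2 | 4 | 8 | 1 | 5 | 7
4 | 4 | 8 | 7 | 2 | 1 | 5
5 | 5 | 1 | 2 | 7 | 8 | 4
7 | 7 | 5 | 1 | 8 | 4 | 2
8 | 8 | 7 | 5 | 4 | 2 | 1


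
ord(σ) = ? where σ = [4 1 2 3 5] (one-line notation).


Cycle decomposition: (1 4 3 2)
Cycle lengths: 4
Order = lcm(4) = 4

ord(σ) = 4


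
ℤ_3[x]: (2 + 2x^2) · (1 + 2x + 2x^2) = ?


Expand and collect like terms; reduce coefficients mod 3:
x^0: 2·1 = 2 ≡ 2 (mod 3)
x^1: 2·2 + 0·1 = 4 ≡ 1 (mod 3)
x^2: 2·2 + 0·2 + 2·1 = 6 ≡ 0 (mod 3)
x^3: 0·2 + 2·2 = 4 ≡ 1 (mod 3)
x^4: 2·2 = 4 ≡ 1 (mod 3)
Result: 2 + x + x^3 + x^4

f · g = 2 + x + x^3 + x^4


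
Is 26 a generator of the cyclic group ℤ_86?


g generates ℤ_n iff gcd(g, n) = 1
gcd(26, 86) = 2
Since gcd = 2 ≠ 1, ⟨26⟩ has order 43 < 86, so 26 is not a generator.

No, 26 does not generate ℤ_86


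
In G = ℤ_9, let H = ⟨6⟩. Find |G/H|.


|⟨6⟩| = n / gcd(6, 9) = 9 / 3 = 3
H is normal (ℤ_9 is abelian).
|G/H| = |G| / |H| = 9 / 3 = 3

|G/H| = 3


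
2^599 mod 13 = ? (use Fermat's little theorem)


Fermat's little theorem: if p is prime and gcd(a,p)=1, then a^(p-1) ≡ 1 (mod p)
p = 13 is prime, gcd(2,13) = 1
Reduce exponent: 599 mod 12 = 11
So 2^599 ≡ 2^11 (mod 13)
2^11 mod 13 = 7

2^599 ≡ 7 (mod 13)


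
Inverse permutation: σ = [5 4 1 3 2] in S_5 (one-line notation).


To find σ⁻¹, swap domain and range:
σ(1) = 5 → σ⁻¹(5) = 1
σ(2) = 4 → σ⁻¹(4) = 2
σ(3) = 1 → σ⁻¹(1) = 3
σ(4) = 3 → σ⁻¹(3) = 4
σ(5) = 2 → σ⁻¹(2) = 5

σ⁻¹ = [3 5 4 2 1]


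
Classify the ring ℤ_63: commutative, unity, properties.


ℤ_63 is a commutative ring with unity 1; 63 = 3×21 is composite, so 3·21 ≡ 0 gives zero divisors (not an integral domain)
Commutative: Yes
Integral domain: No
Has unity: Yes

ℤ_63: Commutative=Yes, Unity=Yes


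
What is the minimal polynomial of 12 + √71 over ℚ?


Let α = 12 + √71. Then α - 12 = √71, so (α - 12)² = 71, giving α² - 24α + 73 = 0. Degree 2 and α ∉ ℚ, so this is the minimal polynomial.

Minimal polynomial: x² - 24x + 73


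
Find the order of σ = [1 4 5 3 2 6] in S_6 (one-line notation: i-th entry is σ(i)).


Cycle decomposition: (2 4 3 5)
Cycle lengths: 4
Order = lcm(4) = 4

ord(σ) = 4


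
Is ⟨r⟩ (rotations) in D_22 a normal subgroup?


H = ⟨r⟩ (rotations) in D_22
The rotation subgroup ⟨r⟩ has index 2 in D_22, so it is normal

Yes, normal subgroup


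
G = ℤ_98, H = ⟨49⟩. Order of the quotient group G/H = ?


|⟨49⟩| = n / gcd(49, 98) = 98 / 49 = 2
H is normal (ℤ_98 is abelian).
|G/H| = |G| / |H| = 98 / 2 = 49

|G/H| = 49


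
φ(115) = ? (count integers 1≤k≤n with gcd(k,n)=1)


Factor n: 115 = 5 × 23
φ(n) = n · ∏(1 - 1/p) over distinct primes p | n
φ(115) = 115 · (1 - 1/5) · (1 - 1/23) = 88

φ(115) = 88


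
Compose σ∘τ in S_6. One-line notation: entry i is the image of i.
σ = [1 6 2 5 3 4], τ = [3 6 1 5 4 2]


σ∘τ: apply τ first, then σ
1 →τ 3 →σ 2
2 →τ 6 →σ 4
3 →τ 1 →σ 1
4 →τ 5 →σ 3
5 →τ 4 →σ 5
6 →τ 2 →σ 6

σ∘τ = [2 4 1 3 5 6]


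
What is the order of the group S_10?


|S_n| = n! (number of permutations of n symbols)
|S_10| = 10! = 3628800

|S_10| = 3628800


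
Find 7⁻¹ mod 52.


Use the extended Euclidean algorithm to write 1 = 7·s + 52·t; then s mod 52 is the inverse.
Euclidean algorithm:
  7 = 0·52 + 7
  52 = 7·7 + 3
  7 = 2·3 + 1
  3 = 3·1 + 0
gcd(7,52) = 1
Back-substitution gives: 7·(15) + 52·(-2) = 1
So 7⁻¹ ≡ 15 ≡ 15 (mod 52)
Check: 7 × 15 = 105 ≡ 1 (mod 52) ✓

7⁻¹ ≡ 15 (mod 52)


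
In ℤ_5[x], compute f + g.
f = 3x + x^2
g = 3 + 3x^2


Add coefficients mod 5:
x^0: 0 + 3 = 3 (mod 5)
x^1: 3 + 0 = 3 (mod 5)
x^2: 1 + 3 = 4 (mod 5)
Result: 3 + 3x + 4x^2

f + g = 3 + 3x + 4x^2


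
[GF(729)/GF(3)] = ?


GF(729) = GF(3^6), so the extension degree is 6

[GF(729)/GF(3)] = 6


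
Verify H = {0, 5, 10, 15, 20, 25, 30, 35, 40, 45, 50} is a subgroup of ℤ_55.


Subgroup test for H = {0, 5, 10, 15, 20, 25, 30, 35, 40, 45, 50} in (ℤ_55, +):
(1) 0 ∈ H? Yes
(2) Closure: for all a,b ∈ H, (a+b) mod 55 ∈ H? Yes
(3) Inverses: for all a ∈ H, -a mod 55 ∈ H? Yes

Yes, H is a subgroup of ℤ_55


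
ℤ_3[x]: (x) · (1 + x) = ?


Expand and collect like terms; reduce coefficients mod 3:
x^0: 0·1 = 0 ≡ 0 (mod 3)
x^1: 0·1 + 1·1 = 1 ≡ 1 (mod 3)
x^2: 1·1 = 1 ≡ 1 (mod 3)
Result: x + x^2

f · g = x + x^2


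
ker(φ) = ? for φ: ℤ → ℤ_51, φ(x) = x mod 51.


Kernel = preimage of identity
ker(φ) = {x ∈ ℤ : x ≡ 0 (mod 51)} = 51ℤ = {0, ±51, ±102, ...}

ker(φ) = 51ℤ


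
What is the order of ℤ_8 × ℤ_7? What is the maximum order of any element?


|ℤ_8 × ℤ_7| = 8 × 7 = 56
Max element order = lcm(8,7) = 56
Cyclic? Yes (gcd=1)

|ℤ_8×ℤ_7| = 56, max element order = 56


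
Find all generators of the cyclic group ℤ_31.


g generates ℤ_n iff gcd(g,n) = 1
Prime factors of 31: 31
Generators are g ∈ {1,...,30} not divisible by any of these primes.
Generators: {1, 2, 3, 4, 5, 6, 7, 8, 9, 10, 11, 12, 13, 14, 15, 16, 17, 18, 19, 20, 21, 22, 23, 24, 25, 26, 27, 28, 29, 30}
Number of generators = φ(31) = 30

Generators of ℤ_31 = {1, 2, 3, 4, 5, 6, 7, 8, 9, 10, 11, 12, 13, 14, 15, 16, 17, 18, 19, 20, 21, 22, 23, 24, 25, 26, 27, 28, 29, 30}


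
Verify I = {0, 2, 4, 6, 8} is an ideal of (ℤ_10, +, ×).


Check ideal conditions for I = {0, 2, 4, 6, 8} in ℤ_10:
(1) I is an additive subgroup? Yes
(2) For r ∈ ℤ_10 and a ∈ I: r·a ∈ I? Yes

Yes, I is an ideal of ℤ_10


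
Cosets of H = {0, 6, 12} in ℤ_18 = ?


H = {0, 6, 12}, |H| = 3
Number of cosets = |G|/|H| = 18/3 = 6
0 + H = {0, 6, 12}
1 + H = {1, 7, 13}
2 + H = {2, 8, 14}
3 + H = {3, 9, 15}
4 + H = {4, 10, 16}
5 + H = {5, 11, 17}

Cosets: 0+H={0,6,12}; 1+H={1,7,13}; 2+H={2,8,14}; 3+H={3,9,15}; 4+H={4,10,16}; 5+H={5,11,17}


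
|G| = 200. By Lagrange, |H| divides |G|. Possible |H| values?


Lagrange's theorem: |H| divides |G|
|G| = 200
Divisors of 200: 1, 2, 4, 5, 8, 10, 20, 25, 40, 50, 100, 200

Possible subgroup orders: {1, 2, 4, 5, 8, 10, 20, 25, 40, 50, 100, 200}


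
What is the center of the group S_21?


Z(G) = {g ∈ G | gx = xg for all x ∈ G}
S_n is non-abelian for n ≥ 3; Z(S_21) is trivial

Z(S_21) = {e}


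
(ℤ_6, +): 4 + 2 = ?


Operation: addition mod 6
4 + 2 = (a + b) mod 6 with a = 4, b = 2

4 + 2 = 0


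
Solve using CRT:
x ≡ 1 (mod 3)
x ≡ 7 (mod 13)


m₁ = 3, m₂ = 13, gcd = 1, so CRT applies. M = m₁·m₂ = 39
Let M₁ = M/m₁ = 13, M₂ = M/m₂ = 3
Find y₁ ≡ M₁⁻¹ (mod m₁): 13⁻¹ ≡ 1 (mod 3)
Find y₂ ≡ M₂⁻¹ (mod m₂): 3⁻¹ ≡ 9 (mod 13)
x = a₁·M₁·y₁ + a₂·M₂·y₂ = 1·13·1 + 7·3·9 = 202
Reduce mod 39: x ≡ 7
Check: 7 mod 3 = 1 ✓, 7 mod 13 = 7 ✓

x ≡ 7 (mod 39)


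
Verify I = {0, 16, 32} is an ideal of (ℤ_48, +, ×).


Check ideal conditions for I = {0, 16, 32} in ℤ_48:
(1) I is an additive subgroup? Yes
(2) For r ∈ ℤ_48 and a ∈ I: r·a ∈ I? Yes

Yes, I is an ideal of ℤ_48


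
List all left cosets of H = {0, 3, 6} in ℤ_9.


H = {0, 3, 6}, |H| = 3
Number of cosets = |G|/|H| = 9/3 = 3
0 + H = {0, 3, 6}
1 + H = {1, 4, 7}
2 + H = {2, 5, 8}

Cosets: 0+H={0,3,6}; 1+H={1,4,7}; 2+H={2,5,8}


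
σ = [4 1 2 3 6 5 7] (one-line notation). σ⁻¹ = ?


To find σ⁻¹, swap domain and range:
σ(1) = 4 → σ⁻¹(4) = 1
σ(2) = 1 → σ⁻¹(1) = 2
σ(3) = 2 → σ⁻¹(2) = 3
σ(4) = 3 → σ⁻¹(3) = 4
σ(5) = 6 → σ⁻¹(6) = 5
σ(6) = 5 → σ⁻¹(5) = 6
σ(7) = 7 → σ⁻¹(7) = 7

σ⁻¹ = [2 3 4 1 6 5 7]


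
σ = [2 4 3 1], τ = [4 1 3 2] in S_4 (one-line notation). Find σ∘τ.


σ∘τ: apply τ first, then σ
1 →τ 4 →σ 1
2 →τ 1 →σ 2
3 →τ 3 →σ 3
4 →τ 2 →σ 4

σ∘τ = [1 2 3 4]


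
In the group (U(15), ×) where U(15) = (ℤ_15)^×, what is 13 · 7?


Operation: multiplication mod 15
13 · 7 = (a × b) mod 15 with a = 13, b = 7

13 · 7 = 1


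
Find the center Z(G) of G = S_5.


Z(G) = {g ∈ G | gx = xg for all x ∈ G}
S_n is non-abelian for n ≥ 3; Z(S_5) is trivial

Z(S_5) = {e}


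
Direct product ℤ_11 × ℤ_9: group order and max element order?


|ℤ_11 × ℤ_9| = 11 × 9 = 99
Max element order = lcm(11,9) = 99
Cyclic? Yes (gcd=1)

|ℤ_11×ℤ_9| = 99, max element order = 99


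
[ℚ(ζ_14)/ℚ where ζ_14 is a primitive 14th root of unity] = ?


[ℚ(ζ_n):ℚ] = deg Φ_n(x) = φ(n). Here φ(14) = 6

[ℚ(ζ_14)/ℚ where ζ_14 is a primitive 14th root of unity] = 6


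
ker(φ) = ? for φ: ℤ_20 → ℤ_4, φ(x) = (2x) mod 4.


Kernel = preimage of identity
ker(φ) = {x ∈ ℤ_20 : 2x ≡ 0 (mod 4)}. Since 4 | 20, φ is well-defined. The kernel is the cyclic subgroup ⟨2⟩ of ℤ_20 (order 10), i.e. {0, 2, 4, 6, 8, 10, 12, 14, 16, 18}

ker(φ) = {0, 2, 4, 6, 8, 10, 12, 14, 16, 18}


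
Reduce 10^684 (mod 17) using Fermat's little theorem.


Fermat's little theorem: if p is prime and gcd(a,p)=1, then a^(p-1) ≡ 1 (mod p)
p = 17 is prime, gcd(10,17) = 1
Reduce exponent: 684 mod 16 = 12
So 10^684 ≡ 10^12 (mod 17)
10^12 mod 17 = 13

10^684 ≡ 13 (mod 17)


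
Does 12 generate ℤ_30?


g generates ℤ_n iff gcd(g, n) = 1
gcd(12, 30) = 6
Since gcd = 6 ≠ 1, ⟨12⟩ has order 5 < 30, so 12 is not a generator.

No, 12 does not generate ℤ_30


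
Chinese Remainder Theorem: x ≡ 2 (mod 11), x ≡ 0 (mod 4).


m₁ = 11, m₂ = 4, gcd = 1, so CRT applies. M = m₁·m₂ = 44
Let M₁ = M/m₁ = 4, M₂ = M/m₂ = 11
Find y₁ ≡ M₁⁻¹ (mod m₁): 4⁻¹ ≡ 3 (mod 11)
Find y₂ ≡ M₂⁻¹ (mod m₂): 11⁻¹ ≡ 3 (mod 4)
x = a₁·M₁·y₁ + a₂·M₂·y₂ = 2·4·3 + 0·11·3 = 24
Reduce mod 44: x ≡ 24
Check: 24 mod 11 = 2 ✓, 24 mod 4 = 0 ✓

x ≡ 24 (mod 44)


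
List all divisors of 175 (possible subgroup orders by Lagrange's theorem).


Lagrange's theorem: |H| divides |G|
|G| = 175
Divisors of 175: 1, 5, 7, 25, 35, 175

Possible subgroup orders: {1, 5, 7, 25, 35, 175}


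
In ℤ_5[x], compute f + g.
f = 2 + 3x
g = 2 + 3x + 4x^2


Add coefficients mod 5:
x^0: 2 + 2 = 4 (mod 5)
x^1: 3 + 3 = 1 (mod 5)
x^2: 0 + 4 = 4 (mod 5)
Result: 4 + x + 4x^2

f + g = 4 + x + 4x^2


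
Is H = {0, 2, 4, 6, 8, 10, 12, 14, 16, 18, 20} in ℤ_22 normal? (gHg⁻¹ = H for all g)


H = {0, 2, 4, 6, 8, 10, 12, 14, 16, 18, 20} in ℤ_22
ℤ_22 is abelian; every subgroup of an abelian group is normal

Yes, normal subgroup


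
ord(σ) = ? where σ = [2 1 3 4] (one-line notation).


Cycle decomposition: (1 2)
Cycle lengths: 2
Order = lcm(2) = 2

ord(σ) = 2


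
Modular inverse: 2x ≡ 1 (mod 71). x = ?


Use the extended Euclidean algorithm to write 1 = 2·s + 71·t; then s mod 71 is the inverse.
Euclidean algorithm:
  2 = 0·71 + 2
  71 = 35·2 + 1
  2 = 2·1 + 0
gcd(2,71) = 1
Back-substitution gives: 2·(-35) + 71·(1) = 1
So 2⁻¹ ≡ -35 ≡ 36 (mod 71)
Check: 2 × 36 = 72 ≡ 1 (mod 71) ✓

2⁻¹ ≡ 36 (mod 71)


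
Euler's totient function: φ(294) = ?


Factor n: 294 = 2 × 3 × 7^2
φ(n) = n · ∏(1 - 1/p) over distinct primes p | n
φ(294) = 294 · (1 - 1/2) · (1 - 1/3) · (1 - 1/7) = 84

φ(294) = 84


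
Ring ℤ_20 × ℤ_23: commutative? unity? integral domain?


Direct product ring; commutative with unity (1,1); but (1,0)·(0,1) = (0,0) gives zero divisors, so not an integral domain
Commutative: Yes
Integral domain: No
Has unity: Yes

ℤ_20 × ℤ_23: Commutative=Yes, Unity=Yes


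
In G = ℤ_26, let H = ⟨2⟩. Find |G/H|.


|⟨2⟩| = n / gcd(2, 26) = 26 / 2 = 13
H is normal (ℤ_26 is abelian).
|G/H| = |G| / |H| = 26 / 13 = 2

|G/H| = 2


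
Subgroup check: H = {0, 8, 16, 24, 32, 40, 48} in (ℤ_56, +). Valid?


Subgroup test for H = {0, 8, 16, 24, 32, 40, 48} in (ℤ_56, +):
(1) 0 ∈ H? Yes
(2) Closure: for all a,b ∈ H, (a+b) mod 56 ∈ H? Yes
(3) Inverses: for all a ∈ H, -a mod 56 ∈ H? Yes

Yes, H is a subgroup of ℤ_56


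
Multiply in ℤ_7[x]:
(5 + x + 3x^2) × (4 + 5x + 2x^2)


Expand and collect like terms; reduce coefficients mod 7:
x^0: 5·4 = 20 ≡ 6 (mod 7)
x^1: 5·5 + 1·4 = 29 ≡ 1 (mod 7)
x^2: 5·2 + 1·5 + 3·4 = 27 ≡ 6 (mod 7)
x^3: 1·2 + 3·5 = 17 ≡ 3 (mod 7)
x^4: 3·2 = 6 ≡ 6 (mod 7)
Result: 6 + x + 6x^2 + 3x^3 + 6x^4

f · g = 6 + x + 6x^2 + 3x^3 + 6x^4


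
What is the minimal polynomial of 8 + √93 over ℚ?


Let α = 8 + √93. Then α - 8 = √93, so (α - 8)² = 93, giving α² - 16α - 29 = 0. Degree 2 and α ∉ ℚ, so this is the minimal polynomial.

Minimal polynomial: x² - 16x - 29


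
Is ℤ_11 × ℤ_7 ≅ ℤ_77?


Comparing ℤ_11 × ℤ_7 and ℤ_77:
gcd(11,7) = 1, so ℤ_11 × ℤ_7 ≅ ℤ_77 (CRT)

Yes, ℤ_11 × ℤ_7 ≅ ℤ_77


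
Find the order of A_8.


|A_n| = n!/2 (even permutations)
|A_8| = 8!/2 = 40320/2 = 20160

|A_8| = 20160


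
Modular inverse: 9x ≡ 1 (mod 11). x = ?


Use the extended Euclidean algorithm to write 1 = 9·s + 11·t; then s mod 11 is the inverse.
Euclidean algorithm:
  9 = 0·11 + 9
  11 = 1·9 + 2
  9 = 4·2 + 1
  2 = 2·1 + 0
gcd(9,11) = 1
Back-substitution gives: 9·(5) + 11·(-4) = 1
So 9⁻¹ ≡ 5 ≡ 5 (mod 11)
Check: 9 × 5 = 45 ≡ 1 (mod 11) ✓

9⁻¹ ≡ 5 (mod 11)


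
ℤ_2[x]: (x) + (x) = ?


Add coefficients mod 2:
x^0: 0 + 0 = 0 (mod 2)
x^1: 1 + 1 = 0 (mod 2)
Result: 0

f + g = 0


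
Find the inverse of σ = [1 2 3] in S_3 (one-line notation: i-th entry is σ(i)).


To find σ⁻¹, swap domain and range:
σ(1) = 1 → σ⁻¹(1) = 1
σ(2) = 2 → σ⁻¹(2) = 2
σ(3) = 3 → σ⁻¹(3) = 3

σ⁻¹ = [1 2 3]


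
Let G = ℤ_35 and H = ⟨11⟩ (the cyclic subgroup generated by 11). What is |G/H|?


|⟨11⟩| = n / gcd(11, 35) = 35 / 1 = 35
H is normal (ℤ_35 is abelian).
|G/H| = |G| / |H| = 35 / 35 = 1

|G/H| = 1


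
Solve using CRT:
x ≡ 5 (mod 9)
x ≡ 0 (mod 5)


m₁ = 9, m₂ = 5, gcd = 1, so CRT applies. M = m₁·m₂ = 45
Let M₁ = M/m₁ = 5, M₂ = M/m₂ = 9
Find y₁ ≡ M₁⁻¹ (mod m₁): 5⁻¹ ≡ 2 (mod 9)
Find y₂ ≡ M₂⁻¹ (mod m₂): 9⁻¹ ≡ 4 (mod 5)
x = a₁·M₁·y₁ + a₂·M₂·y₂ = 5·5·2 + 0·9·4 = 50
Reduce mod 45: x ≡ 5
Check: 5 mod 9 = 5 ✓, 5 mod 5 = 0 ✓

x ≡ 5 (mod 45)


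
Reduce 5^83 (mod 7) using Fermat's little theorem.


Fermat's little theorem: if p is prime and gcd(a,p)=1, then a^(p-1) ≡ 1 (mod p)
p = 7 is prime, gcd(5,7) = 1
Reduce exponent: 83 mod 6 = 5
So 5^83 ≡ 5^5 (mod 7)
5^5 mod 7 = 3

5^83 ≡ 3 (mod 7)


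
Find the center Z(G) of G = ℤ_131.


Z(G) = {g ∈ G | gx = xg for all x ∈ G}
ℤ_131 is abelian, so Z(G) = G

Z(ℤ_131) = ℤ_131


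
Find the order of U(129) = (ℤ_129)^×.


U(n) is the group of units mod n; |U(n)| = φ(n)
|U(129)| = φ(129) = 84

|U(129) = (ℤ_129)^×| = 84


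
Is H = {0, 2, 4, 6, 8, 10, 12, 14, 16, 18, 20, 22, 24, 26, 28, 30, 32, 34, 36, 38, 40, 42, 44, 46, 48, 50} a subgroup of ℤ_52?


Subgroup test for H = {0, 2, 4, 6, 8, 10, 12, 14, 16, 18, 20, 22, 24, 26, 28, 30, 32, 34, 36, 38, 40, 42, 44, 46, 48, 50} in (ℤ_52, +):
(1) 0 ∈ H? Yes
(2) Closure: for all a,b ∈ H, (a+b) mod 52 ∈ H? Yes
(3) Inverses: for all a ∈ H, -a mod 52 ∈ H? Yes

Yes, H is a subgroup of ℤ_52


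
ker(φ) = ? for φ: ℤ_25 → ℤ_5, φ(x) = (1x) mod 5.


Kernel = preimage of identity
ker(φ) = {x ∈ ℤ_25 : 1x ≡ 0 (mod 5)}. Since 5 | 25, φ is well-defined. The kernel is the cyclic subgroup ⟨5⟩ of ℤ_25 (order 5), i.e. {0, 5, 10, 15, 20}

ker(φ) = {0, 5, 10, 15, 20}


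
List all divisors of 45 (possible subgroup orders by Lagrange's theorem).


Lagrange's theorem: |H| divides |G|
|G| = 45
Divisors of 45: 1, 3, 5, 9, 15, 45

Possible subgroup orders: {1, 3, 5, 9, 15, 45}


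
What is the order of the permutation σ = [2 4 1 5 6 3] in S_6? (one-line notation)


Cycle decomposition: (1 2 4 5 6 3)
Cycle lengths: 6
Order = lcm(6) = 6

ord(σ) = 6


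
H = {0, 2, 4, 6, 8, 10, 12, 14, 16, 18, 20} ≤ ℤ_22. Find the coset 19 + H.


19 + H = {19 + h (mod 22) : h ∈ H}
19+0=19, 19+2=21, 19+4=1, 19+6=3, 19+8=5, 19+10=7, 19+12=9, 19+14=11, 19+16=13, 19+18=15, 19+20=17
19 + H = {1, 3, 5, 7, 9, 11, 13, 15, 17, 19, 21} = 1 + H

19 + H = {1, 3, 5, 7, 9, 11, 13, 15, 17, 19, 21}


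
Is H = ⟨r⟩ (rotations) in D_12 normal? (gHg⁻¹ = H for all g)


H = ⟨r⟩ (rotations) in D_12
The rotation subgroup ⟨r⟩ has index 2 in D_12, so it is normal

Yes, normal subgroup


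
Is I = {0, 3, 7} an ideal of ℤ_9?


Check ideal conditions for I = {0, 3, 7} in ℤ_9:
(1) I is an additive subgroup? No
(2) For r ∈ ℤ_9 and a ∈ I: r·a ∈ I? No  [counterexample: r=2, a=3, r·a mod 9 = 6 ∉ I]

No, I is not an ideal of ℤ_9


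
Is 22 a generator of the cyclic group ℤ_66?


g generates ℤ_n iff gcd(g, n) = 1
gcd(22, 66) = 22
Since gcd = 22 ≠ 1, ⟨22⟩ has order 3 < 66, so 22 is not a generator.

No, 22 does not generate ℤ_66


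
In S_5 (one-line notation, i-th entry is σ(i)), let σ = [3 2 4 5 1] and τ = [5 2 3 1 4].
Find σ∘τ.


σ∘τ: apply τ first, then σ
1 →τ 5 →σ 1
2 →τ 2 →σ 2
3 →τ 3 →σ 4
4 →τ 1 →σ 3
5 →τ 4 →σ 5

σ∘τ = [1 2 4 3 5]


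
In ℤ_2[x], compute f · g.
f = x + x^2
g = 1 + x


Expand and collect like terms; reduce coefficients mod 2:
x^0: 0·1 = 0 ≡ 0 (mod 2)
x^1: 0·1 + 1·1 = 1 ≡ 1 (mod 2)
x^2: 1·1 + 1·1 = 2 ≡ 0 (mod 2)
x^3: 1·1 = 1 ≡ 1 (mod 2)
Result: x + x^3

f · g = x + x^3


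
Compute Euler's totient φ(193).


Factor n: 193 = 193
φ(n) = n · ∏(1 - 1/p) over distinct primes p | n
φ(193) = 193 · (1 - 1/193) = 192

φ(193) = 192


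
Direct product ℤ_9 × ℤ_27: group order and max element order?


|ℤ_9 × ℤ_27| = 9 × 27 = 243
Max element order = lcm(9,27) = 27
Cyclic? No (gcd=9)

|ℤ_9×ℤ_27| = 243, max element order = 27


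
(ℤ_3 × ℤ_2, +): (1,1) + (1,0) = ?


Operation: componentwise addition mod (3, 2)
(1,1) + (1,0) = ((a₁+b₁) mod 3, (a₂+b₂) mod 2) with a = (1,1), b = (1,0)

(1,1) + (1,0) = (2,1)


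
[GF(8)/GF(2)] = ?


GF(8) = GF(2^3), so the extension degree is 3

[GF(8)/GF(2)] = 3


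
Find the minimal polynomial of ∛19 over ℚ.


∛19 satisfies x³ - 19 = 0, irreducible over ℚ (no rational root; 19 is not a perfect cube)

Minimal polynomial: x³ - 19


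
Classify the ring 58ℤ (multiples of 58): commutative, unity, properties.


58ℤ is a commutative ring under +,× but has no multiplicative identity (1 ∉ 58ℤ); it has no zero divisors, but without unity it is not an integral domain
Commutative: Yes
Integral domain: No
Has unity: No

58ℤ (multiples of 58): Commutative=Yes, Unity=No


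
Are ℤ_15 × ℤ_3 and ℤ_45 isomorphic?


Comparing ℤ_15 × ℤ_3 and ℤ_45:
gcd(15,3) = 3 ≠ 1. Max element order in ℤ_15×ℤ_3 is lcm(15,3) = 15 < 45, so it has no element of order 45

No, ℤ_15 × ℤ_3 ≇ ℤ_45


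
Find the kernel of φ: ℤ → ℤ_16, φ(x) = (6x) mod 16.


Kernel = preimage of identity
ker(φ) = {x ∈ ℤ : 6x ≡ 0 (mod 16)}. gcd(6,16) = 2, so 6x ≡ 0 (mod 16) ⟺ x ≡ 0 (mod 16/2 = 8). Hence ker(φ) = 8ℤ

ker(φ) = 8ℤ


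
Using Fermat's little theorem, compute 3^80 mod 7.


Fermat's little theorem: if p is prime and gcd(a,p)=1, then a^(p-1) ≡ 1 (mod p)
p = 7 is prime, gcd(3,7) = 1
Reduce exponent: 80 mod 6 = 2
So 3^80 ≡ 3^2 (mod 7)
3^2 mod 7 = 2

3^80 ≡ 2 (mod 7)


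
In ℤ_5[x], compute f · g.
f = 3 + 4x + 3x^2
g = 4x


Expand and collect like terms; reduce coefficients mod 5:
x^0: 3·0 = 0 ≡ 0 (mod 5)
x^1: 3·4 + 4·0 = 12 ≡ 2 (mod 5)
x^2: 4·4 + 3·0 = 16 ≡ 1 (mod 5)
x^3: 3·4 = 12 ≡ 2 (mod 5)
Result: 2x + x^2 + 2x^3

f · g = 2x + x^2 + 2x^3


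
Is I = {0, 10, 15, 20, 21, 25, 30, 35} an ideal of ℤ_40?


Check ideal conditions for I = {0, 10, 15, 20, 21, 25, 30, 35} in ℤ_40:
(1) I is an additive subgroup? No
(2) For r ∈ ℤ_40 and a ∈ I: r·a ∈ I? No  [counterexample: r=2, a=21, r·a mod 40 = 2 ∉ I]

No, I is not an ideal of ℤ_40


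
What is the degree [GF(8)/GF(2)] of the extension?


GF(8) = GF(2^3), so the extension degree is 3

[GF(8)/GF(2)] = 3


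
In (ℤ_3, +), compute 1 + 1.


Operation: addition mod 3
1 + 1 = (a + b) mod 3 with a = 1, b = 1

1 + 1 = 2


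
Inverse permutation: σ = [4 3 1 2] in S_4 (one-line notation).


To find σ⁻¹, swap domain and range:
σ(1) = 4 → σ⁻¹(4) = 1
σ(2) = 3 → σ⁻¹(3) = 2
σ(3) = 1 → σ⁻¹(1) = 3
σ(4) = 2 → σ⁻¹(2) = 4

σ⁻¹ = [3 4 2 1]


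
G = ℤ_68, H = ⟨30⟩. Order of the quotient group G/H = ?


|⟨30⟩| = n / gcd(30, 68) = 68 / 2 = 34
H is normal (ℤ_68 is abelian).
|G/H| = |G| / |H| = 68 / 34 = 2

|G/H| = 2


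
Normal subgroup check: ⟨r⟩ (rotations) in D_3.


H = ⟨r⟩ (rotations) in D_3
The rotation subgroup ⟨r⟩ has index 2 in D_3, so it is normal

Yes, normal subgroup


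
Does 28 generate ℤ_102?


g generates ℤ_n iff gcd(g, n) = 1
gcd(28, 102) = 2
Since gcd = 2 ≠ 1, ⟨28⟩ has order 51 < 102, so 28 is not a generator.

No, 28 does not generate ℤ_102


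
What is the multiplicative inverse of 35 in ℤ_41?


Use the extended Euclidean algorithm to write 1 = 35·s + 41·t; then s mod 41 is the inverse.
Euclidean algorithm:
  35 = 0·41 + 35
  41 = 1·35 + 6
  35 = 5·6 + 5
  6 = 1·5 + 1
  5 = 5·1 + 0
gcd(35,41) = 1
Back-substitution gives: 35·(-7) + 41·(6) = 1
So 35⁻¹ ≡ -7 ≡ 34 (mod 41)
Check: 35 × 34 = 1190 ≡ 1 (mod 41) ✓

35⁻¹ ≡ 34 (mod 41)


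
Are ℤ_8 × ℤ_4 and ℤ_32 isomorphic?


Comparing ℤ_8 × ℤ_4 and ℤ_32:
gcd(8,4) = 4 ≠ 1. Max element order in ℤ_8×ℤ_4 is lcm(8,4) = 8 < 32, so it has no element of order 32

No, ℤ_8 × ℤ_4 ≇ ℤ_32


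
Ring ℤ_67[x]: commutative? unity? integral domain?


ℤ_67 is a field (n prime), so ℤ_67[x] is a commutative integral domain with unity
Commutative: Yes
Integral domain: Yes
Has unity: Yes

ℤ_67[x]: Commutative=Yes, Unity=Yes


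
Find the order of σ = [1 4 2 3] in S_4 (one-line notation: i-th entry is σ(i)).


Cycle decomposition: (2 4 3)
Cycle lengths: 3
Order = lcm(3) = 3

ord(σ) = 3


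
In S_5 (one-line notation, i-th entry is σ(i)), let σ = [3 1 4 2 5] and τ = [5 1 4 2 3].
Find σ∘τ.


σ∘τ: apply τ first, then σ
1 →τ 5 →σ 5
2 →τ 1 →σ 3
3 →τ 4 →σ 2
4 →τ 2 →σ 1
5 →τ 3 →σ 4

σ∘τ = [5 3 2 1 4]


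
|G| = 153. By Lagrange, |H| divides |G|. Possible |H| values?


Lagrange's theorem: |H| divides |G|
|G| = 153
Divisors of 153: 1, 3, 9, 17, 51, 153

Possible subgroup orders: {1, 3, 9, 17, 51, 153}


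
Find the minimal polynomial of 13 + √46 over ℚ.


Let α = 13 + √46. Then α - 13 = √46, so (α - 13)² = 46, giving α² - 26α + 123 = 0. Degree 2 and α ∉ ℚ, so this is the minimal polynomial.

Minimal polynomial: x² - 26x + 123


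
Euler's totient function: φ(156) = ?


Factor n: 156 = 2^2 × 3 × 13
φ(n) = n · ∏(1 - 1/p) over distinct primes p | n
φ(156) = 156 · (1 - 1/2) · (1 - 1/3) · (1 - 1/13) = 48

φ(156) = 48


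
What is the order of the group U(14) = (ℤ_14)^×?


U(n) is the group of units mod n; |U(n)| = φ(n)
|U(14)| = φ(14) = 6

|U(14) = (ℤ_14)^×| = 6


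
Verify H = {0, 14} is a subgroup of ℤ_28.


Subgroup test for H = {0, 14} in (ℤ_28, +):
(1) 0 ∈ H? Yes
(2) Closure: for all a,b ∈ H, (a+b) mod 28 ∈ H? Yes
(3) Inverses: for all a ∈ H, -a mod 28 ∈ H? Yes

Yes, H is a subgroup of ℤ_28


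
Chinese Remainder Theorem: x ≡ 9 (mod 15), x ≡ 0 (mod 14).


m₁ = 15, m₂ = 14, gcd = 1, so CRT applies. M = m₁·m₂ = 210
Let M₁ = M/m₁ = 14, M₂ = M/m₂ = 15
Find y₁ ≡ M₁⁻¹ (mod m₁): 14⁻¹ ≡ 14 (mod 15)
Find y₂ ≡ M₂⁻¹ (mod m₂): 15⁻¹ ≡ 1 (mod 14)
x = a₁·M₁·y₁ + a₂·M₂·y₂ = 9·14·14 + 0·15·1 = 1764
Reduce mod 210: x ≡ 84
Check: 84 mod 15 = 9 ✓, 84 mod 14 = 0 ✓

x ≡ 84 (mod 210)


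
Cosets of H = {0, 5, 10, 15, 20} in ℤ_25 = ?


H = {0, 5, 10, 15, 20}, |H| = 5
Number of cosets = |G|/|H| = 25/5 = 5
0 + H = {0, 5, 10, 15, 20}
1 + H = {1, 6, 11, 16, 21}
2 + H = {2, 7, 12, 17, 22}
3 + H = {3, 8, 13, 18, 23}
4 + H = {4, 9, 14, 19, 24}

Cosets: 0+H={0,5,10,15,20}; 1+H={1,6,11,16,21}; 2+H={2,7,12,17,22}; 3+H={3,8,13,18,23}; 4+H={4,9,14,19,24}


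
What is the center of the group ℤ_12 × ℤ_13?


Z(G) = {g ∈ G | gx = xg for all x ∈ G}
Direct product of abelian groups is abelian, so Z(G) = G

Z(ℤ_12 × ℤ_13) = ℤ_12 × ℤ_13


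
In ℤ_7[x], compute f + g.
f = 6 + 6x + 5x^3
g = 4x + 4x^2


Add coefficients mod 7:
x^0: 6 + 0 = 6 (mod 7)
x^1: 6 + 4 = 3 (mod 7)
x^2: 0 + 4 = 4 (mod 7)
x^3: 5 + 0 = 5 (mod 7)
Result: 6 + 3x + 4x^2 + 5x^3

f + g = 6 + 3x + 4x^2 + 5x^3


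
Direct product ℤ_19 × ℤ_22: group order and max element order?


|ℤ_19 × ℤ_22| = 19 × 22 = 418
Max element order = lcm(19,22) = 418
Cyclic? Yes (gcd=1)

|ℤ_19×ℤ_22| = 418, max element order = 418


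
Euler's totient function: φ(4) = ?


φ(n) = count of k ∈ {1,...,n} with gcd(k,n)=1
Coprimes to 4: {1, 3}
Count: 2

φ(4) = 2


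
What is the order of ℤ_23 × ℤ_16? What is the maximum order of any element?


|ℤ_23 × ℤ_16| = 23 × 16 = 368
Max element order = lcm(23,16) = 368
Cyclic? Yes (gcd=1)

|ℤ_23×ℤ_16| = 368, max element order = 368


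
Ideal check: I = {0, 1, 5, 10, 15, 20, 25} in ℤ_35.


Check ideal conditions for I = {0, 1, 5, 10, 15, 20, 25} in ℤ_35:
(1) I is an additive subgroup? No
(2) For r ∈ ℤ_35 and a ∈ I: r·a ∈ I? No  [counterexample: r=2, a=1, r·a mod 35 = 2 ∉ I]

No, I is not an ideal of ℤ_35


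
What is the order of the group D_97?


|D_n| = 2n (n rotations and n reflections)
|D_97| = 2×97 = 194

|D_97| = 194


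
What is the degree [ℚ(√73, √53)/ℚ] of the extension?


[ℚ(√73,√53):ℚ] = [ℚ(√73,√53):ℚ(√73)]·[ℚ(√73):ℚ] = 2·2 = 4

[ℚ(√73, √53)/ℚ] = 4


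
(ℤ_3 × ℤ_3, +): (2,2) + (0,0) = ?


Operation: componentwise addition mod (3, 3)
(2,2) + (0,0) = ((a₁+b₁) mod 3, (a₂+b₂) mod 3) with a = (2,2), b = (0,0)

(2,2) + (0,0) = (2,2)


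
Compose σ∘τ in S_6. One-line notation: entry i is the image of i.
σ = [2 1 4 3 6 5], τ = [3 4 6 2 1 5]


σ∘τ: apply τ first, then σ
1 →τ 3 →σ 4
2 →τ 4 →σ 3
3 →τ 6 →σ 5
4 →τ 2 →σ 1
5 →τ 1 →σ 2
6 →τ 5 →σ 6

σ∘τ = [4 3 5 1 2 6]


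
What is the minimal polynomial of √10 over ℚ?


√10 satisfies x² - 10 = 0, irreducible over ℚ since 10 is squarefree

Minimal polynomial: x² - 10


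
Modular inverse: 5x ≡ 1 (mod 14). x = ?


Use the extended Euclidean algorithm to write 1 = 5·s + 14·t; then s mod 14 is the inverse.
Euclidean algorithm:
  5 = 0·14 + 5
  14 = 2·5 + 4
  5 = 1·4 + 1
  4 = 4·1 + 0
gcd(5,14) = 1
Back-substitution gives: 5·(3) + 14·(-1) = 1
So 5⁻¹ ≡ 3 ≡ 3 (mod 14)
Check: 5 × 3 = 15 ≡ 1 (mod 14) ✓

5⁻¹ ≡ 3 (mod 14)


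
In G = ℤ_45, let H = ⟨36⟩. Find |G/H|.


|⟨36⟩| = n / gcd(36, 45) = 45 / 9 = 5
H is normal (ℤ_45 is abelian).
|G/H| = |G| / |H| = 45 / 5 = 9

|G/H| = 9


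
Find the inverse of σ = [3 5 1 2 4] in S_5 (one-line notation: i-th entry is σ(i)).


To find σ⁻¹, swap domain and range:
σ(1) = 3 → σ⁻¹(3) = 1
σ(2) = 5 → σ⁻¹(5) = 2
σ(3) = 1 → σ⁻¹(1) = 3
σ(4) = 2 → σ⁻¹(2) = 4
σ(5) = 4 → σ⁻¹(4) = 5

σ⁻¹ = [3 4 1 5 2]


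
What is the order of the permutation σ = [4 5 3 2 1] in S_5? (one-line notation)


Cycle decomposition: (1 4 2 5)
Cycle lengths: 4
Order = lcm(4) = 4

ord(σ) = 4


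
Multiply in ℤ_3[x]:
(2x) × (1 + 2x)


Expand and collect like terms; reduce coefficients mod 3:
x^0: 0·1 = 0 ≡ 0 (mod 3)
x^1: 0·2 + 2·1 = 2 ≡ 2 (mod 3)
x^2: 2·2 = 4 ≡ 1 (mod 3)
Result: 2x + x^2

f · g = 2x + x^2
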